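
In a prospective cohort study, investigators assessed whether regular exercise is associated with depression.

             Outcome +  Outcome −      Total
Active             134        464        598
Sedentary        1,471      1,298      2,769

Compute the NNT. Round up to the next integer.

Risk in treated group = 134/598 = 0.22408; risk in control = 1471/2769 = 0.53124.
Absolute risk reduction = 0.53124 − 0.22408 = 0.30716
NNT = 1 / ARR = 1 / 0.30716 = 3.256 → round up → 4

4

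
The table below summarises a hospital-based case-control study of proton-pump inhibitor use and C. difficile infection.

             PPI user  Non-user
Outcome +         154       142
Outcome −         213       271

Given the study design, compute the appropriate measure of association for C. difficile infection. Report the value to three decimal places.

1.380

Reading the table with exposure as columns: a = 154 (PPI user, case), b = 213 (PPI user, non-case), c = 142 (Non-user, case), d = 271.
This is a hospital-based case-control study: participants were sampled on outcome status, so risks in the source population cannot be estimated directly — relative risk is not valid here. The odds ratio is the appropriate measure.
OR = (a·d)/(b·c) = (154 × 271) / (213 × 142) = 41734 / 30246 = 1.37982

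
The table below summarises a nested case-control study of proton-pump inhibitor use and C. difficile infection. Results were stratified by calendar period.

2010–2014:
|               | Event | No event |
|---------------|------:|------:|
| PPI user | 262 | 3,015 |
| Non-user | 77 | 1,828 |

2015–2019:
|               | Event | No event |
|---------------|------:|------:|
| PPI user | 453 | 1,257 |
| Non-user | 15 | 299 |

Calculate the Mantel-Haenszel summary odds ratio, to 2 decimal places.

2.94

OR_MH = Σ(aᵢdᵢ/nᵢ) / Σ(bᵢcᵢ/nᵢ), where nᵢ is the stratum total.
Stratum 1 (2010–2014): n = 5182; a·d/n = 262·1828/5182 = 92.4230; b·c/n = 3015·77/5182 = 44.8003
Stratum 2 (2015–2019): n = 2024; a·d/n = 453·299/2024 = 66.9205; b·c/n = 1257·15/2024 = 9.3157
OR_MH = (92.4230 + 66.9205) / (44.8003 + 9.3157) = 159.3435 / 54.1160 = 2.94448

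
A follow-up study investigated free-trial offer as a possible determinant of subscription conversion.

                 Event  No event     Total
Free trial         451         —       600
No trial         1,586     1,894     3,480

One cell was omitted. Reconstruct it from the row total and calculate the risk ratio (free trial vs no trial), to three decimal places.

The missing cell is in the exposed row: 600 − 451 = 149.
So a = 451, b = 149, c = 1586, d = 1894.
RR = [a/(a+b)] / [c/(c+d)] = (451/600) / (1586/3480) = 0.75167/0.45575 = 1.64931

1.649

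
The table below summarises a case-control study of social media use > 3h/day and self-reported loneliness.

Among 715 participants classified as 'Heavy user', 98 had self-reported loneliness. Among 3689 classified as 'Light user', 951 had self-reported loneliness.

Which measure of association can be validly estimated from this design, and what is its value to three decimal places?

From the description: a = 98, b = 617, c = 951, d = 2738.
This is a case-control study: participants were sampled on outcome status, so risks in the source population cannot be estimated directly — relative risk is not valid here. The odds ratio is the appropriate measure.
OR = (a·d)/(b·c) = (98 × 2738) / (617 × 951) = 268324 / 586767 = 0.45729

0.457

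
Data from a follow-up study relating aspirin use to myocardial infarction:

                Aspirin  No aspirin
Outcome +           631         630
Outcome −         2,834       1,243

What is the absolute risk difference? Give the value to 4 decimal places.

-0.1543

Reading the table with exposure as columns: a = 631 (Aspirin, case), b = 2834 (Aspirin, non-case), c = 630 (No aspirin, case), d = 1243.
Risk in exposed = 631/3465 = 0.182107; risk in unexposed = 630/1873 = 0.336359.
Risk difference = 0.182107 − 0.336359 = -0.154252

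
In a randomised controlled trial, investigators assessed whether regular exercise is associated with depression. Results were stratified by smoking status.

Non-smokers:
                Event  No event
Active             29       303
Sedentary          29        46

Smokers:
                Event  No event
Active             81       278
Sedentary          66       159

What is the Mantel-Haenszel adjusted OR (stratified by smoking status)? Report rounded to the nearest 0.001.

OR_MH = Σ(aᵢdᵢ/nᵢ) / Σ(bᵢcᵢ/nᵢ), where nᵢ is the stratum total.
Stratum 1 (Non-smokers): n = 407; a·d/n = 29·46/407 = 3.2776; b·c/n = 303·29/407 = 21.5897
Stratum 2 (Smokers): n = 584; a·d/n = 81·159/584 = 22.0531; b·c/n = 278·66/584 = 31.4178
OR_MH = (3.2776 + 22.0531) / (21.5897 + 31.4178) = 25.3307 / 53.0075 = 0.47787

0.478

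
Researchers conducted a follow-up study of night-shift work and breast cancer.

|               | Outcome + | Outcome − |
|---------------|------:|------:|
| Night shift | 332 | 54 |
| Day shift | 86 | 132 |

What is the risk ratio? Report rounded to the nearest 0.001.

Cells: a = 332, b = 54, c = 86, d = 132.
Risk in exposed = 332/386 = 0.86010; risk in unexposed = 86/218 = 0.39450.
RR = 0.86010 / 0.39450 = 2.18026
The risk among the exposed is 2.18 times that among the unexposed.

2.180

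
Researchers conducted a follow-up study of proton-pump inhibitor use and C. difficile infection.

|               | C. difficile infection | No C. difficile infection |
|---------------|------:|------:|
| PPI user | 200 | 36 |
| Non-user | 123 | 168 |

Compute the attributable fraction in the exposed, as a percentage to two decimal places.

Cells: a = 200, b = 36, c = 123, d = 168.
Risk in exposed = 200/236 = 0.84746; risk in unexposed = 123/291 = 0.42268.
RR = 0.84746/0.42268 = 2.00496
AR% = (RR − 1)/RR × 100 = (2.00496 − 1)/2.00496 × 100 = 50.1237%

50.12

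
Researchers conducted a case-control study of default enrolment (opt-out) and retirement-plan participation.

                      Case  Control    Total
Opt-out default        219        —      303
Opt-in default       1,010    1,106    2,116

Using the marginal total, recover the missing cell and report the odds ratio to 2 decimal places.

2.85

The missing cell is in the exposed row: 303 − 219 = 84.
So a = 219, b = 84, c = 1010, d = 1106.
OR = (a·d)/(b·c) = (219 × 1106) / (84 × 1010) = 242214 / 84840 = 2.85495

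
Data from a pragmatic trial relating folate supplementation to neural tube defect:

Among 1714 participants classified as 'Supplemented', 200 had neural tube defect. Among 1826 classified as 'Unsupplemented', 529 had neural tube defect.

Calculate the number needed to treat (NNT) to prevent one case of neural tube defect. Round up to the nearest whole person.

6

Risk in treated group = 200/1714 = 0.11669; risk in control = 529/1826 = 0.28970.
Absolute risk reduction = 0.28970 − 0.11669 = 0.17302
NNT = 1 / ARR = 1 / 0.17302 = 5.780 → round up → 6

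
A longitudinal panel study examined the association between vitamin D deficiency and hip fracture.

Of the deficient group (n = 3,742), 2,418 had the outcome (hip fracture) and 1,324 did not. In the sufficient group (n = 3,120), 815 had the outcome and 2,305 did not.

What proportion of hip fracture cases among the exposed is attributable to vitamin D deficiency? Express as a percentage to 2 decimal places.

59.57

From the description: a = 2418, b = 1324, c = 815, d = 2305.
Risk in exposed = 2418/3742 = 0.64618; risk in unexposed = 815/3120 = 0.26122.
RR = 0.64618/0.26122 = 2.47371
AR% = (RR − 1)/RR × 100 = (2.47371 − 1)/2.47371 × 100 = 59.5750%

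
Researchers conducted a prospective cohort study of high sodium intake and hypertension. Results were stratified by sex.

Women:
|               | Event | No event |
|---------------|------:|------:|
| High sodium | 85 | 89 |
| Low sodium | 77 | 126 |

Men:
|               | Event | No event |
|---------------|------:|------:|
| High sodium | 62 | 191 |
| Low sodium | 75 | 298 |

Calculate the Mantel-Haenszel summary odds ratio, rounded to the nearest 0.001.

1.411

OR_MH = Σ(aᵢdᵢ/nᵢ) / Σ(bᵢcᵢ/nᵢ), where nᵢ is the stratum total.
Stratum 1 (Women): n = 377; a·d/n = 85·126/377 = 28.4085; b·c/n = 89·77/377 = 18.1777
Stratum 2 (Men): n = 626; a·d/n = 62·298/626 = 29.5144; b·c/n = 191·75/626 = 22.8834
OR_MH = (28.4085 + 29.5144) / (18.1777 + 22.8834) = 57.9229 / 41.0611 = 1.41065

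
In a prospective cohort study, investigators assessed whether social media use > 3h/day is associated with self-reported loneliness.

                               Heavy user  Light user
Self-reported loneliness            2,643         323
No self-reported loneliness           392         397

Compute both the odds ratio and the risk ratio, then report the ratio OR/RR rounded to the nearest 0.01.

4.27

Reading the table with exposure as columns: a = 2643 (Heavy user, case), b = 392 (Heavy user, non-case), c = 323 (Light user, case), d = 397.
OR = (2643·397)/(392·323) = 1049271/126616 = 8.28703
Risk in exposed = 2643/3035 = 0.87084; risk in unexposed = 323/720 = 0.44861; RR = 1.94119
OR/RR = 8.28703 / 1.94119 = 4.26904
The outcome is not rare, so the OR lies further from 1 than the RR.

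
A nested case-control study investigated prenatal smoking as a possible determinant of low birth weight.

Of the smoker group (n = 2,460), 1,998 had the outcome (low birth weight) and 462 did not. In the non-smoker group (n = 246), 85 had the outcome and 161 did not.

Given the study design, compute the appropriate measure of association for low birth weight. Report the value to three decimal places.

8.191

From the description: a = 1998, b = 462, c = 85, d = 161.
This is a nested case-control study: participants were sampled on outcome status, so risks in the source population cannot be estimated directly — relative risk is not valid here. The odds ratio is the appropriate measure.
OR = (a·d)/(b·c) = (1998 × 161) / (462 × 85) = 321678 / 39270 = 8.19144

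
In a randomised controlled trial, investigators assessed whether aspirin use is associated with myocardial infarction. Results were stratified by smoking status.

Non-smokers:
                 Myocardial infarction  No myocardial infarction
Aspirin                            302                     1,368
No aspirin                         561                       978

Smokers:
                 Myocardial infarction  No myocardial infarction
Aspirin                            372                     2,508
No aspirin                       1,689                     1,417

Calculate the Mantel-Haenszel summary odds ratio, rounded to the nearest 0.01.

0.19

OR_MH = Σ(aᵢdᵢ/nᵢ) / Σ(bᵢcᵢ/nᵢ), where nᵢ is the stratum total.
Stratum 1 (Non-smokers): n = 3209; a·d/n = 302·978/3209 = 92.0399; b·c/n = 1368·561/3209 = 239.1549
Stratum 2 (Smokers): n = 5986; a·d/n = 372·1417/5986 = 88.0595; b·c/n = 2508·1689/5986 = 707.6532
OR_MH = (92.0399 + 88.0595) / (239.1549 + 707.6532) = 180.0994 / 946.8081 = 0.19022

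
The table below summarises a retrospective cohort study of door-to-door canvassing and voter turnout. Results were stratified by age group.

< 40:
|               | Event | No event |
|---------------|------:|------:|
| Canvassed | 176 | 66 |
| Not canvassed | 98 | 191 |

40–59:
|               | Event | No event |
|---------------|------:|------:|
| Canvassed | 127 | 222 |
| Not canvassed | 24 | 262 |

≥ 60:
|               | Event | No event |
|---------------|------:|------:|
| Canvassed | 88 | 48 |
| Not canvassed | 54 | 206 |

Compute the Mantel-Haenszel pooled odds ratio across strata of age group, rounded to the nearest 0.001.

OR_MH = Σ(aᵢdᵢ/nᵢ) / Σ(bᵢcᵢ/nᵢ), where nᵢ is the stratum total.
Stratum 1 (< 40): n = 531; a·d/n = 176·191/531 = 63.3070; b·c/n = 66·98/531 = 12.1808
Stratum 2 (40–59): n = 635; a·d/n = 127·262/635 = 52.4000; b·c/n = 222·24/635 = 8.3906
Stratum 3 (≥ 60): n = 396; a·d/n = 88·206/396 = 45.7778; b·c/n = 48·54/396 = 6.5455
OR_MH = (63.3070 + 52.4000 + 45.7778) / (12.1808 + 8.3906 + 6.5455) = 161.4847 / 27.1168 = 5.95516

5.955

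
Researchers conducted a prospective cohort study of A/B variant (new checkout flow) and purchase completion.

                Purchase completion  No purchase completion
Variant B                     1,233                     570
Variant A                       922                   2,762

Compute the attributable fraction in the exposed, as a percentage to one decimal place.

63.4

Cells: a = 1233, b = 570, c = 922, d = 2762.
Risk in exposed = 1233/1803 = 0.68386; risk in unexposed = 922/3684 = 0.25027.
RR = 0.68386/0.25027 = 2.73247
AR% = (RR − 1)/RR × 100 = (2.73247 − 1)/2.73247 × 100 = 63.4031%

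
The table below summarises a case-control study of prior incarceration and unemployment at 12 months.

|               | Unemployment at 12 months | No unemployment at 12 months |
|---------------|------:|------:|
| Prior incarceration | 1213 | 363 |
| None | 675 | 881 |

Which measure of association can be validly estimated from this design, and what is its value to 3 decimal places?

4.361

Cells: a = 1213, b = 363, c = 675, d = 881.
This is a case-control study: participants were sampled on outcome status, so risks in the source population cannot be estimated directly — relative risk is not valid here. The odds ratio is the appropriate measure.
OR = (a·d)/(b·c) = (1213 × 881) / (363 × 675) = 1068653 / 245025 = 4.36140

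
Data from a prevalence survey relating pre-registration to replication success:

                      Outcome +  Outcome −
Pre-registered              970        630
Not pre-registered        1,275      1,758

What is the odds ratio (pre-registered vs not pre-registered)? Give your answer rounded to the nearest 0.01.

Cells: a = 970, b = 630, c = 1275, d = 1758.
OR = (a·d)/(b·c) = (970 × 1758) / (630 × 1275) = 1705260 / 803250 = 2.12295
The odds of replication success are about 2.12 times as high in the pre-registered group.

2.12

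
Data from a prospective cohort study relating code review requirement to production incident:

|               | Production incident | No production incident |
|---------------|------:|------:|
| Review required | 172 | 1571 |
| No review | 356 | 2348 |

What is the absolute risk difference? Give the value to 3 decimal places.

Cells: a = 172, b = 1571, c = 356, d = 2348.
Risk in exposed = 172/1743 = 0.098680; risk in unexposed = 356/2704 = 0.131657.
Risk difference = 0.098680 − 0.131657 = -0.032976

-0.033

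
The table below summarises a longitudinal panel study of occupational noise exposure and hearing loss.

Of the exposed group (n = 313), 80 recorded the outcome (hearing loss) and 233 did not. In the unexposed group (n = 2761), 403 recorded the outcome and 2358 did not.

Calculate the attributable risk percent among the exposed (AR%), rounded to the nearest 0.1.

From the description: a = 80, b = 233, c = 403, d = 2358.
Risk in exposed = 80/313 = 0.25559; risk in unexposed = 403/2761 = 0.14596.
RR = 0.25559/0.14596 = 1.75108
AR% = (RR − 1)/RR × 100 = (1.75108 − 1)/1.75108 × 100 = 42.8925%

42.9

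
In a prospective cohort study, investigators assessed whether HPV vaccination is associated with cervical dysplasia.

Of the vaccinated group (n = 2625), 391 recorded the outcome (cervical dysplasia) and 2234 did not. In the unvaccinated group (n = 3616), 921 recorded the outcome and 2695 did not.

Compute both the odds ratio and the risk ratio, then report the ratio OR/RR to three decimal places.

0.876

From the description: a = 391, b = 2234, c = 921, d = 2695.
OR = (391·2695)/(2234·921) = 1053745/2057514 = 0.51214
Risk in exposed = 391/2625 = 0.14895; risk in unexposed = 921/3616 = 0.25470; RR = 0.58481
OR/RR = 0.51214 / 0.58481 = 0.87574
The outcome is not rare, so the OR lies further from 1 than the RR.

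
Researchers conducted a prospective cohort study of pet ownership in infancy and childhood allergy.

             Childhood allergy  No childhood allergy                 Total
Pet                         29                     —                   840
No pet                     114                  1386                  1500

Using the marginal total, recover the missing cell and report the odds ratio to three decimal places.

The missing cell is in the exposed row: 840 − 29 = 811.
So a = 29, b = 811, c = 114, d = 1386.
OR = (a·d)/(b·c) = (29 × 1386) / (811 × 114) = 40194 / 92454 = 0.43475

0.435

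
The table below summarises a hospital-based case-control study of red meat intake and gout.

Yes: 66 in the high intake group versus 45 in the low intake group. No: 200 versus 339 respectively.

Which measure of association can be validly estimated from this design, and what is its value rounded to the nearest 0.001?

From the description: a = 66, b = 200, c = 45, d = 339.
This is a hospital-based case-control study: participants were sampled on outcome status, so risks in the source population cannot be estimated directly — relative risk is not valid here. The odds ratio is the appropriate measure.
OR = (a·d)/(b·c) = (66 × 339) / (200 × 45) = 22374 / 9000 = 2.48600

2.486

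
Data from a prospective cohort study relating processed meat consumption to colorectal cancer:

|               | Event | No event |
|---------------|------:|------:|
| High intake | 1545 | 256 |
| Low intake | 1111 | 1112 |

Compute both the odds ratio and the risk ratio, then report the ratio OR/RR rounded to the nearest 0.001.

Cells: a = 1545, b = 256, c = 1111, d = 1112.
OR = (1545·1112)/(256·1111) = 1718040/284416 = 6.04059
Risk in exposed = 1545/1801 = 0.85786; risk in unexposed = 1111/2223 = 0.49978; RR = 1.71649
OR/RR = 6.04059 / 1.71649 = 3.51916
The outcome is not rare, so the OR lies further from 1 than the RR.

3.519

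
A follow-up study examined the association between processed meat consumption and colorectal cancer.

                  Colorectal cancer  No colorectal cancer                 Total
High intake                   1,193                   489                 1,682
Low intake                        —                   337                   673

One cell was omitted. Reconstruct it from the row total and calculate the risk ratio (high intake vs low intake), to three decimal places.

The missing cell is in the unexposed row: 673 − 337 = 336.
So a = 1193, b = 489, c = 336, d = 337.
RR = [a/(a+b)] / [c/(c+d)] = (1193/1682) / (336/673) = 0.70927/0.49926 = 1.42066

1.421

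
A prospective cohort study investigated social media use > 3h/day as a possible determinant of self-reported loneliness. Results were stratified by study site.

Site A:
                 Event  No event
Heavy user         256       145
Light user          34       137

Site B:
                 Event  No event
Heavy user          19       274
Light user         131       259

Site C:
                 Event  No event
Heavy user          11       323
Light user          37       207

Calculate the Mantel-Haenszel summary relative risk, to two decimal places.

RR_MH = Σ(aᵢ·n₀ᵢ/nᵢ) / Σ(cᵢ·n₁ᵢ/nᵢ), with n₁ᵢ = aᵢ+bᵢ (exposed), n₀ᵢ = cᵢ+dᵢ (unexposed), nᵢ = n₁ᵢ+n₀ᵢ.
Stratum 1 (Site A): n₁ = 401, n₀ = 171, n = 572; a·n₀/n = 256·171/572 = 76.5315; c·n₁/n = 34·401/572 = 23.8357
Stratum 2 (Site B): n₁ = 293, n₀ = 390, n = 683; a·n₀/n = 19·390/683 = 10.8492; c·n₁/n = 131·293/683 = 56.1977
Stratum 3 (Site C): n₁ = 334, n₀ = 244, n = 578; a·n₀/n = 11·244/578 = 4.6436; c·n₁/n = 37·334/578 = 21.3806
RR_MH = (76.5315 + 10.8492 + 4.6436) / (23.8357 + 56.1977 + 21.3806) = 92.0243 / 101.4139 = 0.90741

0.91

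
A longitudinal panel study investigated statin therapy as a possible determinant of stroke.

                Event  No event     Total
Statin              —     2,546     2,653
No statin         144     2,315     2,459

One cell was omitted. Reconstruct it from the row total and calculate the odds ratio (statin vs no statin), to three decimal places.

The missing cell is in the exposed row: 2653 − 2546 = 107.
So a = 107, b = 2546, c = 144, d = 2315.
OR = (a·d)/(b·c) = (107 × 2315) / (2546 × 144) = 247705 / 366624 = 0.67564

0.676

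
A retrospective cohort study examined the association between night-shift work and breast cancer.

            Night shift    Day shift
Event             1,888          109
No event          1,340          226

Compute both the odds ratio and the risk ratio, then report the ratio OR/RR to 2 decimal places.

1.63

Reading the table with exposure as columns: a = 1888 (Night shift, case), b = 1340 (Night shift, non-case), c = 109 (Day shift, case), d = 226.
OR = (1888·226)/(1340·109) = 426688/146060 = 2.92132
Risk in exposed = 1888/3228 = 0.58488; risk in unexposed = 109/335 = 0.32537; RR = 1.79757
OR/RR = 2.92132 / 1.79757 = 1.62515
The outcome is not rare, so the OR lies further from 1 than the RR.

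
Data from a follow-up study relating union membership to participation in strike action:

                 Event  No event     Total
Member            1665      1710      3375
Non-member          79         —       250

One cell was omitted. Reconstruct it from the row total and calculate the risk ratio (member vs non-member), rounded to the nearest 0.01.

1.56

The missing cell is in the unexposed row: 250 − 79 = 171.
So a = 1665, b = 1710, c = 79, d = 171.
RR = [a/(a+b)] / [c/(c+d)] = (1665/3375) / (79/250) = 0.49333/0.31600 = 1.56118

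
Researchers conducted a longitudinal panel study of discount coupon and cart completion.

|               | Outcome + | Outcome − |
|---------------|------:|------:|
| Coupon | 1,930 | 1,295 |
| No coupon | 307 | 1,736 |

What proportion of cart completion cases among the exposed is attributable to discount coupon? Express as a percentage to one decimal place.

Cells: a = 1930, b = 1295, c = 307, d = 1736.
Risk in exposed = 1930/3225 = 0.59845; risk in unexposed = 307/2043 = 0.15027.
RR = 0.59845/0.15027 = 3.98252
AR% = (RR − 1)/RR × 100 = (3.98252 − 1)/3.98252 × 100 = 74.8902%

74.9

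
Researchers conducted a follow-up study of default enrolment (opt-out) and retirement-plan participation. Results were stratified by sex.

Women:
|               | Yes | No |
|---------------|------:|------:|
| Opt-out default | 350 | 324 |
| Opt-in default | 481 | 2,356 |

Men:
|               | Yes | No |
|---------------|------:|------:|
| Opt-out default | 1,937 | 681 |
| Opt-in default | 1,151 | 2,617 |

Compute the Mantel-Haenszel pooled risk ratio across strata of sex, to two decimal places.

2.53

RR_MH = Σ(aᵢ·n₀ᵢ/nᵢ) / Σ(cᵢ·n₁ᵢ/nᵢ), with n₁ᵢ = aᵢ+bᵢ (exposed), n₀ᵢ = cᵢ+dᵢ (unexposed), nᵢ = n₁ᵢ+n₀ᵢ.
Stratum 1 (Women): n₁ = 674, n₀ = 2837, n = 3511; a·n₀/n = 350·2837/3511 = 282.8112; c·n₁/n = 481·674/3511 = 92.3367
Stratum 2 (Men): n₁ = 2618, n₀ = 3768, n = 6386; a·n₀/n = 1937·3768/6386 = 1142.9089; c·n₁/n = 1151·2618/6386 = 471.8631
RR_MH = (282.8112 + 1142.9089) / (92.3367 + 471.8631) = 1425.7200 / 564.1998 = 2.52698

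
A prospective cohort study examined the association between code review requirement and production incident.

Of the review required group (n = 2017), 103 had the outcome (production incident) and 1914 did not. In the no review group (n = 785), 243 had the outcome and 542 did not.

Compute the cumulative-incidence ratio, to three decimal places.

0.165

From the description: a = 103, b = 1914, c = 243, d = 542.
Risk in exposed = 103/2017 = 0.05107; risk in unexposed = 243/785 = 0.30955.
RR = 0.05107 / 0.30955 = 0.16497
The risk is 84% lower among the exposed than among the unexposed.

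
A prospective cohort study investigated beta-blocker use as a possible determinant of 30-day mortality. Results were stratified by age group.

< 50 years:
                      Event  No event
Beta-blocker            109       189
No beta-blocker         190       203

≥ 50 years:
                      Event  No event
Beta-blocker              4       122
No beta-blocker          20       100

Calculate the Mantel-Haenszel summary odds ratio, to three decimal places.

OR_MH = Σ(aᵢdᵢ/nᵢ) / Σ(bᵢcᵢ/nᵢ), where nᵢ is the stratum total.
Stratum 1 (< 50 years): n = 691; a·d/n = 109·203/691 = 32.0217; b·c/n = 189·190/691 = 51.9682
Stratum 2 (≥ 50 years): n = 246; a·d/n = 4·100/246 = 1.6260; b·c/n = 122·20/246 = 9.9187
OR_MH = (32.0217 + 1.6260) / (51.9682 + 9.9187) = 33.6477 / 61.8869 = 0.54370

0.544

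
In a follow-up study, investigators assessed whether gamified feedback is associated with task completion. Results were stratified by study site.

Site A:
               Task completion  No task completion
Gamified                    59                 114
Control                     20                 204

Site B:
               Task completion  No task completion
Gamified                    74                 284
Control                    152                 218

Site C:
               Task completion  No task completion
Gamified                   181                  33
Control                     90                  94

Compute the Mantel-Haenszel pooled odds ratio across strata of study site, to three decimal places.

1.313

OR_MH = Σ(aᵢdᵢ/nᵢ) / Σ(bᵢcᵢ/nᵢ), where nᵢ is the stratum total.
Stratum 1 (Site A): n = 397; a·d/n = 59·204/397 = 30.3174; b·c/n = 114·20/397 = 5.7431
Stratum 2 (Site B): n = 728; a·d/n = 74·218/728 = 22.1593; b·c/n = 284·152/728 = 59.2967
Stratum 3 (Site C): n = 398; a·d/n = 181·94/398 = 42.7487; b·c/n = 33·90/398 = 7.4623
OR_MH = (30.3174 + 22.1593 + 42.7487) / (5.7431 + 59.2967 + 7.4623) = 95.2255 / 72.5021 = 1.31342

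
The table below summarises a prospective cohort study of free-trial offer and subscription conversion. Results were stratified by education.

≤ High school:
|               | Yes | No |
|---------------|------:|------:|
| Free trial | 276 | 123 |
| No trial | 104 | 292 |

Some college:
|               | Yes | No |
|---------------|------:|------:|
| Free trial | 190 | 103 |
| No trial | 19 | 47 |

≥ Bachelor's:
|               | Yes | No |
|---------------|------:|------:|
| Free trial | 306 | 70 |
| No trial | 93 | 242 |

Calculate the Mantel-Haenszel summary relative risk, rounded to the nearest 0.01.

2.71

RR_MH = Σ(aᵢ·n₀ᵢ/nᵢ) / Σ(cᵢ·n₁ᵢ/nᵢ), with n₁ᵢ = aᵢ+bᵢ (exposed), n₀ᵢ = cᵢ+dᵢ (unexposed), nᵢ = n₁ᵢ+n₀ᵢ.
Stratum 1 (≤ High school): n₁ = 399, n₀ = 396, n = 795; a·n₀/n = 276·396/795 = 137.4792; c·n₁/n = 104·399/795 = 52.1962
Stratum 2 (Some college): n₁ = 293, n₀ = 66, n = 359; a·n₀/n = 190·66/359 = 34.9304; c·n₁/n = 19·293/359 = 15.5070
Stratum 3 (≥ Bachelor's): n₁ = 376, n₀ = 335, n = 711; a·n₀/n = 306·335/711 = 144.1772; c·n₁/n = 93·376/711 = 49.1814
RR_MH = (137.4792 + 34.9304 + 144.1772) / (52.1962 + 15.5070 + 49.1814) = 316.5868 / 116.8846 = 2.70854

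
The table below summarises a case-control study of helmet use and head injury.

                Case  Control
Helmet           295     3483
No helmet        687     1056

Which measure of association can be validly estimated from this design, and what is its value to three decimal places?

Cells: a = 295, b = 3483, c = 687, d = 1056.
This is a case-control study: participants were sampled on outcome status, so risks in the source population cannot be estimated directly — relative risk is not valid here. The odds ratio is the appropriate measure.
OR = (a·d)/(b·c) = (295 × 1056) / (3483 × 687) = 311520 / 2392821 = 0.13019

0.130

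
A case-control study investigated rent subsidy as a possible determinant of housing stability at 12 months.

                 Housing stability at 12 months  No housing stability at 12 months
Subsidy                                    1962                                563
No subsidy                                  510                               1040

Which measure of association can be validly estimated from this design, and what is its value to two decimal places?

Cells: a = 1962, b = 563, c = 510, d = 1040.
This is a case-control study: participants were sampled on outcome status, so risks in the source population cannot be estimated directly — relative risk is not valid here. The odds ratio is the appropriate measure.
OR = (a·d)/(b·c) = (1962 × 1040) / (563 × 510) = 2040480 / 287130 = 7.10647

7.11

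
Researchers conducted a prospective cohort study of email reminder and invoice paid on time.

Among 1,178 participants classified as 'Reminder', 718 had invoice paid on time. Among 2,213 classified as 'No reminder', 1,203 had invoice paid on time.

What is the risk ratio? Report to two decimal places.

From the description: a = 718, b = 460, c = 1203, d = 1010.
Risk in exposed = 718/1178 = 0.60951; risk in unexposed = 1203/2213 = 0.54361.
RR = 0.60951 / 0.54361 = 1.12123
The risk among the exposed is 1.12 times that among the unexposed.

1.12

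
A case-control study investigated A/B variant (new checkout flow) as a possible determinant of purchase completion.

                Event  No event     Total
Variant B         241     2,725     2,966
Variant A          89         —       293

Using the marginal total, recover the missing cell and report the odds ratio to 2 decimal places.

The missing cell is in the unexposed row: 293 − 89 = 204.
So a = 241, b = 2725, c = 89, d = 204.
OR = (a·d)/(b·c) = (241 × 204) / (2725 × 89) = 49164 / 242525 = 0.20272

0.20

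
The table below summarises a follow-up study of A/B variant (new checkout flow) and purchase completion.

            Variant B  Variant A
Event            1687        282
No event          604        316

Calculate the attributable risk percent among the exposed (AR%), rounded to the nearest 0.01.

Reading the table with exposure as columns: a = 1687 (Variant B, case), b = 604 (Variant B, non-case), c = 282 (Variant A, case), d = 316.
Risk in exposed = 1687/2291 = 0.73636; risk in unexposed = 282/598 = 0.47157.
RR = 0.73636/0.47157 = 1.56150
AR% = (RR − 1)/RR × 100 = (1.56150 − 1)/1.56150 × 100 = 35.9590%

35.96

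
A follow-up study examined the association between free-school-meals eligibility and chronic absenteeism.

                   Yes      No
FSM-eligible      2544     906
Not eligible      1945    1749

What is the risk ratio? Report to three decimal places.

1.400

Cells: a = 2544, b = 906, c = 1945, d = 1749.
Risk in exposed = 2544/3450 = 0.73739; risk in unexposed = 1945/3694 = 0.52653.
RR = 0.73739 / 0.52653 = 1.40047
The risk among the exposed is 1.40 times that among the unexposed.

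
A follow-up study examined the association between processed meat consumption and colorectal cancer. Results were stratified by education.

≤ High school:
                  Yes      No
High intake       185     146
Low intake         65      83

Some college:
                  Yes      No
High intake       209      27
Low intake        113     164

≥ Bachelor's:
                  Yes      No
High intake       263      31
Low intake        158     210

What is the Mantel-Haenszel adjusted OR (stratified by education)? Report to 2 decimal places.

5.50

OR_MH = Σ(aᵢdᵢ/nᵢ) / Σ(bᵢcᵢ/nᵢ), where nᵢ is the stratum total.
Stratum 1 (≤ High school): n = 479; a·d/n = 185·83/479 = 32.0564; b·c/n = 146·65/479 = 19.8121
Stratum 2 (Some college): n = 513; a·d/n = 209·164/513 = 66.8148; b·c/n = 27·113/513 = 5.9474
Stratum 3 (≥ Bachelor's): n = 662; a·d/n = 263·210/662 = 83.4290; b·c/n = 31·158/662 = 7.3988
OR_MH = (32.0564 + 66.8148 + 83.4290) / (19.8121 + 5.9474 + 7.3988) = 182.3002 / 33.1583 = 5.49788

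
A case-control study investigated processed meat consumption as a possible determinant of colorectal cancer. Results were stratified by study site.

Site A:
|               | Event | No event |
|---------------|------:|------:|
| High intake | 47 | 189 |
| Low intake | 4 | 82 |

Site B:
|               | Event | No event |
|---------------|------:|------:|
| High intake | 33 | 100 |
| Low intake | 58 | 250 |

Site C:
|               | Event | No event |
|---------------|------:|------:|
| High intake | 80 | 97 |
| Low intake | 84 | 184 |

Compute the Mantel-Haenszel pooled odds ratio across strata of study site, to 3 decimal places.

1.886

OR_MH = Σ(aᵢdᵢ/nᵢ) / Σ(bᵢcᵢ/nᵢ), where nᵢ is the stratum total.
Stratum 1 (Site A): n = 322; a·d/n = 47·82/322 = 11.9689; b·c/n = 189·4/322 = 2.3478
Stratum 2 (Site B): n = 441; a·d/n = 33·250/441 = 18.7075; b·c/n = 100·58/441 = 13.1519
Stratum 3 (Site C): n = 445; a·d/n = 80·184/445 = 33.0787; b·c/n = 97·84/445 = 18.3101
OR_MH = (11.9689 + 18.7075 + 33.0787) / (2.3478 + 13.1519 + 18.3101) = 63.7551 / 33.8099 = 1.88569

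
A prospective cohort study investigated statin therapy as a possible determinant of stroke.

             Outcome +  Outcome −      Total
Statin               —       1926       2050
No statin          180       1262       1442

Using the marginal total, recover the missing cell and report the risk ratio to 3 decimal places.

The missing cell is in the exposed row: 2050 − 1926 = 124.
So a = 124, b = 1926, c = 180, d = 1262.
RR = [a/(a+b)] / [c/(c+d)] = (124/2050) / (180/1442) = 0.06049/0.12483 = 0.48457

0.485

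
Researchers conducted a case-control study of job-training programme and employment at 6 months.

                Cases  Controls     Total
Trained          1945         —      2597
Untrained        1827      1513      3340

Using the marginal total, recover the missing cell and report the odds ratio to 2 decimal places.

2.47

The missing cell is in the exposed row: 2597 − 1945 = 652.
So a = 1945, b = 652, c = 1827, d = 1513.
OR = (a·d)/(b·c) = (1945 × 1513) / (652 × 1827) = 2942785 / 1191204 = 2.47043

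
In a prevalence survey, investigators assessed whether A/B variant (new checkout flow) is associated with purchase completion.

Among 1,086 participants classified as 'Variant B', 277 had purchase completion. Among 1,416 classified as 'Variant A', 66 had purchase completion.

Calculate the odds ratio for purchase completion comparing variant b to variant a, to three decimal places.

From the description: a = 277, b = 809, c = 66, d = 1350.
OR = (a·d)/(b·c) = (277 × 1350) / (809 × 66) = 373950 / 53394 = 7.00360
The odds of purchase completion are about 7.00 times as high in the variant b group.

7.004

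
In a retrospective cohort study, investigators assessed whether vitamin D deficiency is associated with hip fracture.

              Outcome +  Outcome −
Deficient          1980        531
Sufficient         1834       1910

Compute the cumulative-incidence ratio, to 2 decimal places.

1.61

Cells: a = 1980, b = 531, c = 1834, d = 1910.
Risk in exposed = 1980/2511 = 0.78853; risk in unexposed = 1834/3744 = 0.48985.
RR = 0.78853 / 0.48985 = 1.60974
The risk among the exposed is 1.61 times that among the unexposed.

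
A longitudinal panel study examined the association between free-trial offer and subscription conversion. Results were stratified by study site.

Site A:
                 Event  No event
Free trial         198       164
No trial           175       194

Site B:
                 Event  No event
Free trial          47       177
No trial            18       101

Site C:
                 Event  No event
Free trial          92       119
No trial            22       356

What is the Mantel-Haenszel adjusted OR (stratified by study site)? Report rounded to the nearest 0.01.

2.30

OR_MH = Σ(aᵢdᵢ/nᵢ) / Σ(bᵢcᵢ/nᵢ), where nᵢ is the stratum total.
Stratum 1 (Site A): n = 731; a·d/n = 198·194/731 = 52.5472; b·c/n = 164·175/731 = 39.2613
Stratum 2 (Site B): n = 343; a·d/n = 47·101/343 = 13.8397; b·c/n = 177·18/343 = 9.2886
Stratum 3 (Site C): n = 589; a·d/n = 92·356/589 = 55.6061; b·c/n = 119·22/589 = 4.4448
OR_MH = (52.5472 + 13.8397 + 55.6061) / (39.2613 + 9.2886 + 4.4448) = 121.9930 / 52.9947 = 2.30198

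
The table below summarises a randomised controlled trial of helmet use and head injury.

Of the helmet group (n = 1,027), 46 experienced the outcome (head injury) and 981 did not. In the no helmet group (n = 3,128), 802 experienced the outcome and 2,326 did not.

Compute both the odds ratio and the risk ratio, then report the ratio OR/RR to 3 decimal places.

0.778

From the description: a = 46, b = 981, c = 802, d = 2326.
OR = (46·2326)/(981·802) = 106996/786762 = 0.13600
Risk in exposed = 46/1027 = 0.04479; risk in unexposed = 802/3128 = 0.25639; RR = 0.17469
OR/RR = 0.13600 / 0.17469 = 0.77847
The outcome is not rare, so the OR lies further from 1 than the RR.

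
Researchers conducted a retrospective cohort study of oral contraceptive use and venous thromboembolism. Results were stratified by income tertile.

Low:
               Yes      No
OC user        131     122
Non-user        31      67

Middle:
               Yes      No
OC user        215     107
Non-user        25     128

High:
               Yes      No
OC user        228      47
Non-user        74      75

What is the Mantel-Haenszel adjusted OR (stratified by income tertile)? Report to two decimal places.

OR_MH = Σ(aᵢdᵢ/nᵢ) / Σ(bᵢcᵢ/nᵢ), where nᵢ is the stratum total.
Stratum 1 (Low): n = 351; a·d/n = 131·67/351 = 25.0057; b·c/n = 122·31/351 = 10.7749
Stratum 2 (Middle): n = 475; a·d/n = 215·128/475 = 57.9368; b·c/n = 107·25/475 = 5.6316
Stratum 3 (High): n = 424; a·d/n = 228·75/424 = 40.3302; b·c/n = 47·74/424 = 8.2028
OR_MH = (25.0057 + 57.9368 + 40.3302) / (10.7749 + 5.6316 + 8.2028) = 123.2727 / 24.6093 = 5.00919

5.01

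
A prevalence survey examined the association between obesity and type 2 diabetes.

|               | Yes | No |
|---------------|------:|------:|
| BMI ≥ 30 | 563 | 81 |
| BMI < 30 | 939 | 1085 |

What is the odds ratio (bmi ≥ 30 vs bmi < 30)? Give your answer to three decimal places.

8.031

Cells: a = 563, b = 81, c = 939, d = 1085.
OR = (a·d)/(b·c) = (563 × 1085) / (81 × 939) = 610855 / 76059 = 8.03133
The odds of type 2 diabetes are about 8.03 times as high in the bmi ≥ 30 group.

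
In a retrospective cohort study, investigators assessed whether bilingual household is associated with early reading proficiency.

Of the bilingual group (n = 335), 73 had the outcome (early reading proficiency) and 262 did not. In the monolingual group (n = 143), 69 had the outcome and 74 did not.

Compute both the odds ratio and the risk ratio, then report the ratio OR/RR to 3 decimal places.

From the description: a = 73, b = 262, c = 69, d = 74.
OR = (73·74)/(262·69) = 5402/18078 = 0.29882
Risk in exposed = 73/335 = 0.21791; risk in unexposed = 69/143 = 0.48252; RR = 0.45161
OR/RR = 0.29882 / 0.45161 = 0.66167
The outcome is not rare, so the OR lies further from 1 than the RR.

0.662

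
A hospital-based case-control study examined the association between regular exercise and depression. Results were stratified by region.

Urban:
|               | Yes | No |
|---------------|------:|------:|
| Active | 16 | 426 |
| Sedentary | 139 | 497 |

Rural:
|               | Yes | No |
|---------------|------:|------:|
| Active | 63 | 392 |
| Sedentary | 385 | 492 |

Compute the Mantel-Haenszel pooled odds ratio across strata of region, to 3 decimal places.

0.182

OR_MH = Σ(aᵢdᵢ/nᵢ) / Σ(bᵢcᵢ/nᵢ), where nᵢ is the stratum total.
Stratum 1 (Urban): n = 1078; a·d/n = 16·497/1078 = 7.3766; b·c/n = 426·139/1078 = 54.9295
Stratum 2 (Rural): n = 1332; a·d/n = 63·492/1332 = 23.2703; b·c/n = 392·385/1332 = 113.3033
OR_MH = (7.3766 + 23.2703) / (54.9295 + 113.3033) = 30.6469 / 168.2328 = 0.18217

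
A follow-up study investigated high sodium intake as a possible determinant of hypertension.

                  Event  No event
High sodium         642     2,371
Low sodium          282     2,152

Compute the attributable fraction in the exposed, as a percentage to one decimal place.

45.6

Cells: a = 642, b = 2371, c = 282, d = 2152.
Risk in exposed = 642/3013 = 0.21308; risk in unexposed = 282/2434 = 0.11586.
RR = 0.21308/0.11586 = 1.83911
AR% = (RR − 1)/RR × 100 = (1.83911 − 1)/1.83911 × 100 = 45.6258%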